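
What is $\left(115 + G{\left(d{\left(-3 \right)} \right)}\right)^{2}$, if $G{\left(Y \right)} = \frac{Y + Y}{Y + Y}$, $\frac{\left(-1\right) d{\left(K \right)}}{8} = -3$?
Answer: $13456$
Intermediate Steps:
$d{\left(K \right)} = 24$ ($d{\left(K \right)} = \left(-8\right) \left(-3\right) = 24$)
$G{\left(Y \right)} = 1$ ($G{\left(Y \right)} = \frac{2 Y}{2 Y} = 2 Y \frac{1}{2 Y} = 1$)
$\left(115 + G{\left(d{\left(-3 \right)} \right)}\right)^{2} = \left(115 + 1\right)^{2} = 116^{2} = 13456$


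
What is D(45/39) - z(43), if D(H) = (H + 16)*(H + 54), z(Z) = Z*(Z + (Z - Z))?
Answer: -152590/169 ≈ -902.90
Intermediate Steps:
z(Z) = Z² (z(Z) = Z*(Z + 0) = Z*Z = Z²)
D(H) = (16 + H)*(54 + H)
D(45/39) - z(43) = (864 + (45/39)² + 70*(45/39)) - 1*43² = (864 + (45*(1/39))² + 70*(45*(1/39))) - 1*1849 = (864 + (15/13)² + 70*(15/13)) - 1849 = (864 + 225/169 + 1050/13) - 1849 = 159891/169 - 1849 = -152590/169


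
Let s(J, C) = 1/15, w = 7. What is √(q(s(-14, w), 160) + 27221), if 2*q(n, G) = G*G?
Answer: √40021 ≈ 200.05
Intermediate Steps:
s(J, C) = 1/15
q(n, G) = G²/2 (q(n, G) = (G*G)/2 = G²/2)
√(q(s(-14, w), 160) + 27221) = √((½)*160² + 27221) = √((½)*25600 + 27221) = √(12800 + 27221) = √40021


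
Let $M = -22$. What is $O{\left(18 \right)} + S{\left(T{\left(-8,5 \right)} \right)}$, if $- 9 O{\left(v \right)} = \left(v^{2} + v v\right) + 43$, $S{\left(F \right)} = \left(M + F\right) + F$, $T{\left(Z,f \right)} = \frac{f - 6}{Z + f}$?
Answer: $- \frac{883}{9} \approx -98.111$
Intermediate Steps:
$T{\left(Z,f \right)} = \frac{-6 + f}{Z + f}$
$S{\left(F \right)} = -22 + 2 F$ ($S{\left(F \right)} = \left(-22 + F\right) + F = -22 + 2 F$)
$O{\left(v \right)} = - \frac{43}{9} - \frac{2 v^{2}}{9}$ ($O{\left(v \right)} = - \frac{\left(v^{2} + v v\right) + 43}{9} = - \frac{\left(v^{2} + v^{2}\right) + 43}{9} = - \frac{2 v^{2} + 43}{9} = - \frac{43 + 2 v^{2}}{9} = - \frac{43}{9} - \frac{2 v^{2}}{9}$)
$O{\left(18 \right)} + S{\left(T{\left(-8,5 \right)} \right)} = \left(- \frac{43}{9} - \frac{2 \cdot 18^{2}}{9}\right) - \left(22 - 2 \frac{-6 + 5}{-8 + 5}\right) = \left(- \frac{43}{9} - 72\right) - \left(22 - 2 \frac{1}{-3} \left(-1\right)\right) = \left(- \frac{43}{9} - 72\right) - \left(22 - 2 \left(\left(- \frac{1}{3}\right) \left(-1\right)\right)\right) = - \frac{691}{9} + \left(-22 + 2 \cdot \frac{1}{3}\right) = - \frac{691}{9} + \left(-22 + \frac{2}{3}\right) = - \frac{691}{9} - \frac{64}{3} = - \frac{883}{9}$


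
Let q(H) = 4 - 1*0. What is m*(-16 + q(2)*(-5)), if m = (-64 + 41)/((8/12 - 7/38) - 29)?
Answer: -94392/3251 ≈ -29.035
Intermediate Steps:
q(H) = 4 (q(H) = 4 + 0 = 4)
m = 2622/3251 (m = -23/((8*(1/12) - 7*1/38) - 29) = -23/((2/3 - 7/38) - 29) = -23/(55/114 - 29) = -23/(-3251/114) = -23*(-114/3251) = 2622/3251 ≈ 0.80652)
m*(-16 + q(2)*(-5)) = 2622*(-16 + 4*(-5))/3251 = 2622*(-16 - 20)/3251 = (2622/3251)*(-36) = -94392/3251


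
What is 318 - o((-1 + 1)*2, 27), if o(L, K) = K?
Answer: 291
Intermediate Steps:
318 - o((-1 + 1)*2, 27) = 318 - 1*27 = 318 - 27 = 291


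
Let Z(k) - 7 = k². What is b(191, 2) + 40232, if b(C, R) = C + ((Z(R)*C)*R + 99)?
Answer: 44724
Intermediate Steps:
Z(k) = 7 + k²
b(C, R) = 99 + C + C*R*(7 + R²) (b(C, R) = C + (((7 + R²)*C)*R + 99) = C + ((C*(7 + R²))*R + 99) = C + (C*R*(7 + R²) + 99) = C + (99 + C*R*(7 + R²)) = 99 + C + C*R*(7 + R²))
b(191, 2) + 40232 = (99 + 191 + 191*2*(7 + 2²)) + 40232 = (99 + 191 + 191*2*(7 + 4)) + 40232 = (99 + 191 + 191*2*11) + 40232 = (99 + 191 + 4202) + 40232 = 4492 + 40232 = 44724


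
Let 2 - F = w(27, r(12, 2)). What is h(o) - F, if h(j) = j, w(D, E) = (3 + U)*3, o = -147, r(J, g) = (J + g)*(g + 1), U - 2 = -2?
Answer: -140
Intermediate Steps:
U = 0 (U = 2 - 2 = 0)
r(J, g) = (1 + g)*(J + g) (r(J, g) = (J + g)*(1 + g) = (1 + g)*(J + g))
w(D, E) = 9 (w(D, E) = (3 + 0)*3 = 3*3 = 9)
F = -7 (F = 2 - 1*9 = 2 - 9 = -7)
h(o) - F = -147 - 1*(-7) = -147 + 7 = -140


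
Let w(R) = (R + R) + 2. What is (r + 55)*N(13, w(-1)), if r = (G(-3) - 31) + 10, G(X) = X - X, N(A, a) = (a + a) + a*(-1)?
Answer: 0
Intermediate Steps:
w(R) = 2 + 2*R (w(R) = 2*R + 2 = 2 + 2*R)
N(A, a) = a (N(A, a) = 2*a - a = a)
G(X) = 0
r = -21 (r = (0 - 31) + 10 = -31 + 10 = -21)
(r + 55)*N(13, w(-1)) = (-21 + 55)*(2 + 2*(-1)) = 34*(2 - 2) = 34*0 = 0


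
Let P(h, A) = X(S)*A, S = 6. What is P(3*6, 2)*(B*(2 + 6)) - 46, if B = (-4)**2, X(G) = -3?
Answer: -814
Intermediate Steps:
B = 16
P(h, A) = -3*A
P(3*6, 2)*(B*(2 + 6)) - 46 = (-3*2)*(16*(2 + 6)) - 46 = -96*8 - 46 = -6*128 - 46 = -768 - 46 = -814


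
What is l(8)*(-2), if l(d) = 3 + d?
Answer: -22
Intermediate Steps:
l(8)*(-2) = (3 + 8)*(-2) = 11*(-2) = -22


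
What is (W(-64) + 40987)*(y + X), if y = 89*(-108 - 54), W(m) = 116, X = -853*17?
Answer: -1188657657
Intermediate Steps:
X = -14501
y = -14418 (y = 89*(-162) = -14418)
(W(-64) + 40987)*(y + X) = (116 + 40987)*(-14418 - 14501) = 41103*(-28919) = -1188657657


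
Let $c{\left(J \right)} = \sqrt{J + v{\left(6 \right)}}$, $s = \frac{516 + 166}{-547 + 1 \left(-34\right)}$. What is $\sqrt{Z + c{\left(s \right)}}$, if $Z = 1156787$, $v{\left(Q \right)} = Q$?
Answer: $\frac{\sqrt{390486176507 + 1162 \sqrt{407281}}}{581} \approx 1075.5$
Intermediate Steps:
$s = - \frac{682}{581}$ ($s = \frac{682}{-547 - 34} = \frac{682}{-581} = 682 \left(- \frac{1}{581}\right) = - \frac{682}{581} \approx -1.1738$)
$c{\left(J \right)} = \sqrt{6 + J}$ ($c{\left(J \right)} = \sqrt{J + 6} = \sqrt{6 + J}$)
$\sqrt{Z + c{\left(s \right)}} = \sqrt{1156787 + \sqrt{6 - \frac{682}{581}}} = \sqrt{1156787 + \sqrt{\frac{2804}{581}}} = \sqrt{1156787 + \frac{2 \sqrt{407281}}{581}}$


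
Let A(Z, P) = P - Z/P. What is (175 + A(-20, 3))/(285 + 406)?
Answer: 554/2073 ≈ 0.26725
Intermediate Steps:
A(Z, P) = P - Z/P
(175 + A(-20, 3))/(285 + 406) = (175 + (3 - 1*(-20)/3))/(285 + 406) = (175 + (3 - 1*(-20)*1/3))/691 = (175 + (3 + 20/3))*(1/691) = (175 + 29/3)*(1/691) = (554/3)*(1/691) = 554/2073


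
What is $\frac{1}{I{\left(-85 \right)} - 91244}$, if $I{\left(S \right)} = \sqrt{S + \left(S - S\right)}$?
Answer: $- \frac{91244}{8325467621} - \frac{i \sqrt{85}}{8325467621} \approx -1.096 \cdot 10^{-5} - 1.1074 \cdot 10^{-9} i$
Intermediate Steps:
$I{\left(S \right)} = \sqrt{S}$ ($I{\left(S \right)} = \sqrt{S + 0} = \sqrt{S}$)
$\frac{1}{I{\left(-85 \right)} - 91244} = \frac{1}{\sqrt{-85} - 91244} = \frac{1}{i \sqrt{85} - 91244} = \frac{1}{-91244 + i \sqrt{85}}$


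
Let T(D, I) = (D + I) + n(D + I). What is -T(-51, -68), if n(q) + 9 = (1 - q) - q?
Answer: -111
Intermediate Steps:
n(q) = -8 - 2*q (n(q) = -9 + ((1 - q) - q) = -9 + (1 - 2*q) = -8 - 2*q)
T(D, I) = -8 - D - I (T(D, I) = (D + I) + (-8 - 2*(D + I)) = (D + I) + (-8 + (-2*D - 2*I)) = (D + I) + (-8 - 2*D - 2*I) = -8 - D - I)
-T(-51, -68) = -(-8 - 1*(-51) - 1*(-68)) = -(-8 + 51 + 68) = -1*111 = -111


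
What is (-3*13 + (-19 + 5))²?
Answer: 2809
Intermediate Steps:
(-3*13 + (-19 + 5))² = (-39 - 14)² = (-53)² = 2809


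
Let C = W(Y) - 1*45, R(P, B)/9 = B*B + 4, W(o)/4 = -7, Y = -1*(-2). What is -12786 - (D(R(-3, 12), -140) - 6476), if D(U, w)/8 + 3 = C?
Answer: -5702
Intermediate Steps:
Y = 2
W(o) = -28 (W(o) = 4*(-7) = -28)
R(P, B) = 36 + 9*B**2 (R(P, B) = 9*(B*B + 4) = 9*(B**2 + 4) = 9*(4 + B**2) = 36 + 9*B**2)
C = -73 (C = -28 - 1*45 = -28 - 45 = -73)
D(U, w) = -608 (D(U, w) = -24 + 8*(-73) = -24 - 584 = -608)
-12786 - (D(R(-3, 12), -140) - 6476) = -12786 - (-608 - 6476) = -12786 - 1*(-7084) = -12786 + 7084 = -5702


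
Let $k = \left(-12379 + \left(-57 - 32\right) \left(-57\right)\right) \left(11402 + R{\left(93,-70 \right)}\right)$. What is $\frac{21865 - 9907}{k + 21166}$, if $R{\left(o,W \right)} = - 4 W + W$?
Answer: $- \frac{5979}{42408053} \approx -0.00014099$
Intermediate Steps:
$R{\left(o,W \right)} = - 3 W$
$k = -84837272$ ($k = \left(-12379 + \left(-57 - 32\right) \left(-57\right)\right) \left(11402 - -210\right) = \left(-12379 - -5073\right) \left(11402 + 210\right) = \left(-12379 + 5073\right) 11612 = \left(-7306\right) 11612 = -84837272$)
$\frac{21865 - 9907}{k + 21166} = \frac{21865 - 9907}{-84837272 + 21166} = \frac{11958}{-84816106} = 11958 \left(- \frac{1}{84816106}\right) = - \frac{5979}{42408053}$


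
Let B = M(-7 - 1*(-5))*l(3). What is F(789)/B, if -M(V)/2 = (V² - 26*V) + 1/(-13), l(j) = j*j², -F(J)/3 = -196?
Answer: -1274/6543 ≈ -0.19471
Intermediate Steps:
F(J) = 588 (F(J) = -3*(-196) = 588)
l(j) = j³
M(V) = 2/13 - 2*V² + 52*V (M(V) = -2*((V² - 26*V) + 1/(-13)) = -2*((V² - 26*V) - 1/13) = -2*(-1/13 + V² - 26*V) = 2/13 - 2*V² + 52*V)
B = -39258/13 (B = (2/13 - 2*(-7 - 1*(-5))² + 52*(-7 - 1*(-5)))*3³ = (2/13 - 2*(-7 + 5)² + 52*(-7 + 5))*27 = (2/13 - 2*(-2)² + 52*(-2))*27 = (2/13 - 2*4 - 104)*27 = (2/13 - 8 - 104)*27 = -1454/13*27 = -39258/13 ≈ -3019.8)
F(789)/B = 588/(-39258/13) = 588*(-13/39258) = -1274/6543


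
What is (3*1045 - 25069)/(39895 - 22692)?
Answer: -21934/17203 ≈ -1.2750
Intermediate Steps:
(3*1045 - 25069)/(39895 - 22692) = (3135 - 25069)/17203 = -21934*1/17203 = -21934/17203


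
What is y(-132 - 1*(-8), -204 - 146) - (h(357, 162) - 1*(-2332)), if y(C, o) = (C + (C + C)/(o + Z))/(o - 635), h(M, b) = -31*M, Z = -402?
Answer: 161757055/18518 ≈ 8735.1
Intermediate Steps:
y(C, o) = (C + 2*C/(-402 + o))/(-635 + o) (y(C, o) = (C + (C + C)/(o - 402))/(o - 635) = (C + (2*C)/(-402 + o))/(-635 + o) = (C + 2*C/(-402 + o))/(-635 + o))
y(-132 - 1*(-8), -204 - 146) - (h(357, 162) - 1*(-2332)) = (-132 - 1*(-8))*(-400 + (-204 - 146))/(255270 + (-204 - 146)**2 - 1037*(-204 - 146)) - (-31*357 - 1*(-2332)) = (-132 + 8)*(-400 - 350)/(255270 + (-350)**2 - 1037*(-350)) - (-11067 + 2332) = -124*(-750)/(255270 + 122500 + 362950) - 1*(-8735) = -124*(-750)/740720 + 8735 = -124*1/740720*(-750) + 8735 = 2325/18518 + 8735 = 161757055/18518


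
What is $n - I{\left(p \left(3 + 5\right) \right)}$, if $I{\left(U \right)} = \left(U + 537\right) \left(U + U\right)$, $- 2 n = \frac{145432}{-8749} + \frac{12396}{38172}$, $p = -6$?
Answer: $\frac{2613410043747}{55661138} \approx 46952.0$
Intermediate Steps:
$n = \frac{453581475}{55661138}$ ($n = - \frac{\frac{145432}{-8749} + \frac{12396}{38172}}{2} = - \frac{145432 \left(- \frac{1}{8749}\right) + 12396 \cdot \frac{1}{38172}}{2} = - \frac{- \frac{145432}{8749} + \frac{1033}{3181}}{2} = \left(- \frac{1}{2}\right) \left(- \frac{453581475}{27830569}\right) = \frac{453581475}{55661138} \approx 8.149$)
$I{\left(U \right)} = 2 U \left(537 + U\right)$ ($I{\left(U \right)} = \left(537 + U\right) 2 U = 2 U \left(537 + U\right)$)
$n - I{\left(p \left(3 + 5\right) \right)} = \frac{453581475}{55661138} - 2 \left(- 6 \left(3 + 5\right)\right) \left(537 - 6 \left(3 + 5\right)\right) = \frac{453581475}{55661138} - 2 \left(\left(-6\right) 8\right) \left(537 - 48\right) = \frac{453581475}{55661138} - 2 \left(-48\right) \left(537 - 48\right) = \frac{453581475}{55661138} - 2 \left(-48\right) 489 = \frac{453581475}{55661138} - -46944 = \frac{453581475}{55661138} + 46944 = \frac{2613410043747}{55661138}$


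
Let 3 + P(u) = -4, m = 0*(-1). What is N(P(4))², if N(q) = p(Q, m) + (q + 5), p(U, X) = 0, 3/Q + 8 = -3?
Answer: 4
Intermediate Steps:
Q = -3/11 (Q = 3/(-8 - 3) = 3/(-11) = 3*(-1/11) = -3/11 ≈ -0.27273)
m = 0
P(u) = -7 (P(u) = -3 - 4 = -7)
N(q) = 5 + q (N(q) = 0 + (q + 5) = 0 + (5 + q) = 5 + q)
N(P(4))² = (5 - 7)² = (-2)² = 4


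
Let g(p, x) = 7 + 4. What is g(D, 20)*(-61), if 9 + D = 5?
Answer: -671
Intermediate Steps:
D = -4 (D = -9 + 5 = -4)
g(p, x) = 11
g(D, 20)*(-61) = 11*(-61) = -671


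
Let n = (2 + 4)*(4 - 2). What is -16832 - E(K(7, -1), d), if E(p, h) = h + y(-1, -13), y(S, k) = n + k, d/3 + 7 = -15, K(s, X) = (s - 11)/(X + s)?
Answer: -16765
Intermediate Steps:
K(s, X) = (-11 + s)/(X + s)
n = 12 (n = 6*2 = 12)
d = -66 (d = -21 + 3*(-15) = -21 - 45 = -66)
y(S, k) = 12 + k
E(p, h) = -1 + h (E(p, h) = h + (12 - 13) = h - 1 = -1 + h)
-16832 - E(K(7, -1), d) = -16832 - (-1 - 66) = -16832 - 1*(-67) = -16832 + 67 = -16765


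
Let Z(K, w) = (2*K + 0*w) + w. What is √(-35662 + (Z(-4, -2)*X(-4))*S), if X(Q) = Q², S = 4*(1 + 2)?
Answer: I*√37582 ≈ 193.86*I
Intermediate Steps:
S = 12 (S = 4*3 = 12)
Z(K, w) = w + 2*K (Z(K, w) = (2*K + 0) + w = 2*K + w = w + 2*K)
√(-35662 + (Z(-4, -2)*X(-4))*S) = √(-35662 + ((-2 + 2*(-4))*(-4)²)*12) = √(-35662 + ((-2 - 8)*16)*12) = √(-35662 - 10*16*12) = √(-35662 - 160*12) = √(-35662 - 1920) = √(-37582) = I*√37582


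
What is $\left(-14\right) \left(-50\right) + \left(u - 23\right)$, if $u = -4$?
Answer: $673$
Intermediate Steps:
$\left(-14\right) \left(-50\right) + \left(u - 23\right) = \left(-14\right) \left(-50\right) - 27 = 700 - 27 = 673$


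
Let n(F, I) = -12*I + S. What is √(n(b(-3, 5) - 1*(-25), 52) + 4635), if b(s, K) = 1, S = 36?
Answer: √4047 ≈ 63.616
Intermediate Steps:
n(F, I) = 36 - 12*I (n(F, I) = -12*I + 36 = 36 - 12*I)
√(n(b(-3, 5) - 1*(-25), 52) + 4635) = √((36 - 12*52) + 4635) = √((36 - 624) + 4635) = √(-588 + 4635) = √4047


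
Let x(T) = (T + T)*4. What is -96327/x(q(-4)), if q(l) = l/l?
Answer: -96327/8 ≈ -12041.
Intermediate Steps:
q(l) = 1
x(T) = 8*T (x(T) = (2*T)*4 = 8*T)
-96327/x(q(-4)) = -96327/(8*1) = -96327/8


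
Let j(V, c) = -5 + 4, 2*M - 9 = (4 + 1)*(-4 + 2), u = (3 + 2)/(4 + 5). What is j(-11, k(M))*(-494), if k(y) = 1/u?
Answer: 494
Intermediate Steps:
u = 5/9 ≈ 0.55556
M = -½ (M = 9/2 + ((4 + 1)*(-4 + 2))/2 = 9/2 + (5*(-2))/2 = 9/2 + (½)*(-10) = 9/2 - 5 = -½ ≈ -0.50000)
k(y) = 9/5 (k(y) = 1/(5/9) = 9/5)
j(V, c) = -1
j(-11, k(M))*(-494) = -1*(-494) = 494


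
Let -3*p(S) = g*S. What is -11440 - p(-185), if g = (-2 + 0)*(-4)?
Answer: -35800/3 ≈ -11933.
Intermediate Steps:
g = 8 (g = -2*(-4) = 8)
p(S) = -8*S/3
-11440 - p(-185) = -11440 - (-8)*(-185)/3 = -11440 - 1*1480/3 = -11440 - 1480/3 = -35800/3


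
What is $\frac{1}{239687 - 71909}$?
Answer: $\frac{1}{167778} \approx 5.9603 \cdot 10^{-6}$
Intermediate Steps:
$\frac{1}{239687 - 71909} = \frac{1}{167778}$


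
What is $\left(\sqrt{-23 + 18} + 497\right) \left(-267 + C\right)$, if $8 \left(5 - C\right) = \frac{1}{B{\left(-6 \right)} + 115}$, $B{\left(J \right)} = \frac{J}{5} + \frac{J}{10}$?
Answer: $- \frac{589611477}{4528} - \frac{1186341 i \sqrt{5}}{4528} \approx -1.3021 \cdot 10^{5} - 585.85 i$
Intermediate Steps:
$B{\left(J \right)} = \frac{3 J}{10}$ ($B{\left(J \right)} = J \frac{1}{5} + J \frac{1}{10} = \frac{J}{5} + \frac{J}{10} = \frac{3 J}{10}$)
$C = \frac{22635}{4528}$ ($C = 5 - \frac{1}{8 \left(\frac{3}{10} \left(-6\right) + 115\right)} = 5 - \frac{1}{8 \left(- \frac{9}{5} + 115\right)} = 5 - \frac{1}{8 \cdot \frac{566}{5}} = 5 - \frac{5}{4528} = \frac{22635}{4528} \approx 4.9989$)
$\left(\sqrt{-23 + 18} + 497\right) \left(-267 + C\right) = \left(\sqrt{-23 + 18} + 497\right) \left(-267 + \frac{22635}{4528}\right) = \left(\sqrt{-5} + 497\right) \left(- \frac{1186341}{4528}\right) = \left(i \sqrt{5} + 497\right) \left(- \frac{1186341}{4528}\right) = \left(497 + i \sqrt{5}\right) \left(- \frac{1186341}{4528}\right) = - \frac{589611477}{4528} - \frac{1186341 i \sqrt{5}}{4528}$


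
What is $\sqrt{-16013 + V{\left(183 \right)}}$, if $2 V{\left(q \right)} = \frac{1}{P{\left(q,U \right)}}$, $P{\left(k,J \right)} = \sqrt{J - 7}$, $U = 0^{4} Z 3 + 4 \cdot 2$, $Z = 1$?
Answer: $\frac{5 i \sqrt{2562}}{2} \approx 126.54 i$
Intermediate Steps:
$U = 8$ ($U = 0^{4} \cdot 1 \cdot 3 + 4 \cdot 2 = 0 \cdot 1 \cdot 3 + 8 = 0 \cdot 3 + 8 = 0 + 8 = 8$)
$P{\left(k,J \right)} = \sqrt{-7 + J}$
$V{\left(q \right)} = \frac{1}{2}$ ($V{\left(q \right)} = \frac{1}{2 \sqrt{-7 + 8}} = \frac{1}{2 \sqrt{1}} = \frac{1}{2 \cdot 1} = \frac{1}{2} \cdot 1 = \frac{1}{2}$)
$\sqrt{-16013 + V{\left(183 \right)}} = \sqrt{-16013 + \frac{1}{2}} = \sqrt{- \frac{32025}{2}} = \frac{5 i \sqrt{2562}}{2}$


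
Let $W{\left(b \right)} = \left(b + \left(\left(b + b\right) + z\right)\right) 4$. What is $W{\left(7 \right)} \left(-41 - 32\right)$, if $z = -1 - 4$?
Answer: $-4672$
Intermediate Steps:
$z = -5$ ($z = -1 - 4 = -5$)
$W{\left(b \right)} = -20 + 12 b$ ($W{\left(b \right)} = \left(b + \left(\left(b + b\right) - 5\right)\right) 4 = \left(b + \left(2 b - 5\right)\right) 4 = \left(b + \left(-5 + 2 b\right)\right) 4 = \left(-5 + 3 b\right) 4 = -20 + 12 b$)
$W{\left(7 \right)} \left(-41 - 32\right) = \left(-20 + 12 \cdot 7\right) \left(-41 - 32\right) = \left(-20 + 84\right) \left(-41 - 32\right) = 64 \left(-41 - 32\right) = 64 \left(-73\right) = -4672$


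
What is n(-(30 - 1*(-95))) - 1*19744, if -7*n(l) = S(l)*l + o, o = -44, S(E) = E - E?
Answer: -138164/7 ≈ -19738.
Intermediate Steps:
S(E) = 0
n(l) = 44/7 (n(l) = -(0*l - 44)/7 = -(0 - 44)/7 = -⅐*(-44) = 44/7)
n(-(30 - 1*(-95))) - 1*19744 = 44/7 - 1*19744 = 44/7 - 19744 = -138164/7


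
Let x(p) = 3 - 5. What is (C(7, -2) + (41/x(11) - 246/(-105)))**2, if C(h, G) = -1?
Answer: 1798281/4900 ≈ 367.00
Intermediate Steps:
x(p) = -2
(C(7, -2) + (41/x(11) - 246/(-105)))**2 = (-1 + (41/(-2) - 246/(-105)))**2 = (-1 + (41*(-1/2) - 246*(-1/105)))**2 = (-1 + (-41/2 + 82/35))**2 = (-1 - 1271/70)**2 = (-1341/70)**2 = 1798281/4900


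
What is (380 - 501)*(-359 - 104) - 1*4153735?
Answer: -4097712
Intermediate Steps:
(380 - 501)*(-359 - 104) - 1*4153735 = -121*(-463) - 4153735 = 56023 - 4153735 = -4097712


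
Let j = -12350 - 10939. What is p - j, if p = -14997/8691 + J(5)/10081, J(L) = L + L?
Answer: 680096890924/29204657 ≈ 23287.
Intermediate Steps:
J(L) = 2*L
j = -23289
p = -50365949/29204657 (p = -14997/8691 + (2*5)/10081 = -14997*1/8691 + 10*(1/10081) = -4999/2897 + 10/10081 = -50365949/29204657 ≈ -1.7246)
p - j = -50365949/29204657 - 1*(-23289) = -50365949/29204657 + 23289 = 680096890924/29204657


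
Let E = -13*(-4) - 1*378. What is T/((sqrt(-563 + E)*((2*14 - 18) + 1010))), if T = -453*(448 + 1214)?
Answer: 125481*I*sqrt(889)/151130 ≈ 24.756*I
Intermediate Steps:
T = -752886 (T = -453*1662 = -752886)
E = -326 (E = 52 - 378 = -326)
T/((sqrt(-563 + E)*((2*14 - 18) + 1010))) = -752886*1/(sqrt(-563 - 326)*((2*14 - 18) + 1010)) = -752886*(-I*sqrt(889)/(889*((28 - 18) + 1010))) = -752886*(-I*sqrt(889)/(889*(10 + 1010))) = -752886*(-I*sqrt(889)/906780) = -(-125481)*I*sqrt(889)/151130 = 125481*I*sqrt(889)/151130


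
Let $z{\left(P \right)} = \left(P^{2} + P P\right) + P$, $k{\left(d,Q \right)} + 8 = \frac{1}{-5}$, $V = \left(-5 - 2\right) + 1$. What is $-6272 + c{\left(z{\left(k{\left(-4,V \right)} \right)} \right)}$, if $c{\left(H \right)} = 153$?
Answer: $-6119$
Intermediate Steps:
$V = -6$ ($V = -7 + 1 = -6$)
$k{\left(d,Q \right)} = - \frac{41}{5}$ ($k{\left(d,Q \right)} = -8 + \frac{1}{-5} = -8 - \frac{1}{5} = - \frac{41}{5}$)
$z{\left(P \right)} = P + 2 P^{2}$ ($z{\left(P \right)} = \left(P^{2} + P^{2}\right) + P = 2 P^{2} + P = P + 2 P^{2}$)
$-6272 + c{\left(z{\left(k{\left(-4,V \right)} \right)} \right)} = -6272 + 153 = -6119$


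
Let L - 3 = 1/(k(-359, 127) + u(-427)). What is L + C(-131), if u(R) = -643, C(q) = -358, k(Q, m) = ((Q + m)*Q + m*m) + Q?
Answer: -34937324/98415 ≈ -355.00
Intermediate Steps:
k(Q, m) = Q + m² + Q*(Q + m) (k(Q, m) = (Q*(Q + m) + m²) + Q = (m² + Q*(Q + m)) + Q = Q + m² + Q*(Q + m))
L = 295246/98415 (L = 3 + 1/((-359 + (-359)² + 127² - 359*127) - 643) = 3 + 1/((-359 + 128881 + 16129 - 45593) - 643) = 3 + 1/(99058 - 643) = 3 + 1/98415 = 295246/98415 ≈ 3.0000)
L + C(-131) = 295246/98415 - 358 = -34937324/98415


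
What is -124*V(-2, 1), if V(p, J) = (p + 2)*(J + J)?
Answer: 0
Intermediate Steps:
V(p, J) = 2*J*(2 + p) (V(p, J) = (2 + p)*(2*J) = 2*J*(2 + p))
-124*V(-2, 1) = -248*(2 - 2) = -248*0 = -124*0 = 0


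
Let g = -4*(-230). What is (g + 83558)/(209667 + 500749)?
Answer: 42239/355208 ≈ 0.11891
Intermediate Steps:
g = 920
(g + 83558)/(209667 + 500749) = (920 + 83558)/(209667 + 500749) = 84478/710416 = 84478*(1/710416) = 42239/355208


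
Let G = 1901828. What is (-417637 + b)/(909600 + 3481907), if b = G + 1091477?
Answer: 2575668/4391507 ≈ 0.58651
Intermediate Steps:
b = 2993305 (b = 1901828 + 1091477 = 2993305)
(-417637 + b)/(909600 + 3481907) = (-417637 + 2993305)/(909600 + 3481907) = 2575668/4391507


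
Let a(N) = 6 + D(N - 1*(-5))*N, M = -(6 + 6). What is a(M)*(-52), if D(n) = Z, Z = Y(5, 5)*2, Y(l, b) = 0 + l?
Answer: 5928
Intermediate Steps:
Y(l, b) = l
Z = 10 (Z = 5*2 = 10)
M = -12 (M = -1*12 = -12)
D(n) = 10
a(N) = 6 + 10*N
a(M)*(-52) = (6 + 10*(-12))*(-52) = (6 - 120)*(-52) = -114*(-52) = 5928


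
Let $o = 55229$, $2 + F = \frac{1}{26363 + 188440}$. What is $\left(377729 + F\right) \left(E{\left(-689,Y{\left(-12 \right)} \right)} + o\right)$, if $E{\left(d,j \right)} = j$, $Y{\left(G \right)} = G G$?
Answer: $\frac{4492793164017686}{214803} \approx 2.0916 \cdot 10^{10}$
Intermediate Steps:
$Y{\left(G \right)} = G^{2}$
$F = - \frac{429605}{214803}$ ($F = -2 + \frac{1}{26363 + 188440} = -2 + \frac{1}{214803} = - \frac{429605}{214803} \approx -2.0$)
$\left(377729 + F\right) \left(E{\left(-689,Y{\left(-12 \right)} \right)} + o\right) = \left(377729 - \frac{429605}{214803}\right) \left(\left(-12\right)^{2} + 55229\right) = \frac{81136892782 \left(144 + 55229\right)}{214803} = \frac{81136892782}{214803} \cdot 55373 = \frac{4492793164017686}{214803}$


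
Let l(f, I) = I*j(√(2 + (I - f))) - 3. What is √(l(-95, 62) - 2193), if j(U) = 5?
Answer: I*√1886 ≈ 43.428*I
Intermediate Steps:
l(f, I) = -3 + 5*I (l(f, I) = I*5 - 3 = 5*I - 3 = -3 + 5*I)
√(l(-95, 62) - 2193) = √((-3 + 5*62) - 2193) = √((-3 + 310) - 2193) = √(307 - 2193) = √(-1886) = I*√1886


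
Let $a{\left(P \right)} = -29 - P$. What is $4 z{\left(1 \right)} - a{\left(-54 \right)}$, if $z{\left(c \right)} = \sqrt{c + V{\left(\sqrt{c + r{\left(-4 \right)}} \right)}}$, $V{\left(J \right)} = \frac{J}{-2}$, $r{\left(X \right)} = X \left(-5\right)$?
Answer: $-25 + 2 \sqrt{4 - 2 \sqrt{21}} \approx -25.0 + 4.5454 i$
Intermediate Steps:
$r{\left(X \right)} = - 5 X$
$V{\left(J \right)} = - \frac{J}{2}$ ($V{\left(J \right)} = J \left(- \frac{1}{2}\right) = - \frac{J}{2}$)
$z{\left(c \right)} = \sqrt{c - \frac{\sqrt{20 + c}}{2}}$ ($z{\left(c \right)} = \sqrt{c - \frac{\sqrt{c - -20}}{2}} = \sqrt{c - \frac{\sqrt{c + 20}}{2}} = \sqrt{c - \frac{\sqrt{20 + c}}{2}}$)
$4 z{\left(1 \right)} - a{\left(-54 \right)} = 4 \frac{\sqrt{- 2 \sqrt{20 + 1} + 4 \cdot 1}}{2} - \left(-29 - -54\right) = 4 \frac{\sqrt{- 2 \sqrt{21} + 4}}{2} - \left(-29 + 54\right) = 4 \frac{\sqrt{4 - 2 \sqrt{21}}}{2} - 25 = 2 \sqrt{4 - 2 \sqrt{21}} - 25 = -25 + 2 \sqrt{4 - 2 \sqrt{21}}$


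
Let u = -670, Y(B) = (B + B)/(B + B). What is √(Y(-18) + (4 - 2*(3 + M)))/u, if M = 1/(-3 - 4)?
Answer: -I*√35/4690 ≈ -0.0012614*I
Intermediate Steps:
M = -⅐ (M = 1/(-7) = -⅐ ≈ -0.14286)
Y(B) = 1 (Y(B) = (2*B)/((2*B)) = (2*B)*(1/(2*B)) = 1)
√(Y(-18) + (4 - 2*(3 + M)))/u = √(1 + (4 - 2*(3 - ⅐)))/(-670) = √(1 + (4 - 2*20/7))*(-1/670) = √(1 + (4 - 40/7))*(-1/670) = √(1 - 12/7)*(-1/670) = √(-5/7)*(-1/670) = (I*√35/7)*(-1/670) = -I*√35/4690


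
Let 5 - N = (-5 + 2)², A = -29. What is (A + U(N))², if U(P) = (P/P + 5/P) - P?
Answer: 10201/16 ≈ 637.56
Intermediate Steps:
N = -4 (N = 5 - (-5 + 2)² = 5 - 1*(-3)² = 5 - 1*9 = 5 - 9 = -4)
U(P) = 1 - P + 5/P (U(P) = (1 + 5/P) - P = 1 - P + 5/P)
(A + U(N))² = (-29 + (1 - 1*(-4) + 5/(-4)))² = (-29 + (1 + 4 + 5*(-¼)))² = (-29 + (1 + 4 - 5/4))² = (-29 + 15/4)² = (-101/4)² = 10201/16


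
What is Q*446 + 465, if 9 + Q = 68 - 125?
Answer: -28971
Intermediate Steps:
Q = -66 (Q = -9 + (68 - 125) = -9 - 57 = -66)
Q*446 + 465 = -66*446 + 465 = -29436 + 465 = -28971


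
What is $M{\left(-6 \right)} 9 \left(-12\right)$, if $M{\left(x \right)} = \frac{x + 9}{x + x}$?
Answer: $27$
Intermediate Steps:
$M{\left(x \right)} = \frac{9 + x}{2 x}$
$M{\left(-6 \right)} 9 \left(-12\right) = \frac{9 - 6}{2 \left(-6\right)} 9 \left(-12\right) = \frac{1}{2} \left(- \frac{1}{6}\right) 3 \left(-108\right) = \left(- \frac{1}{4}\right) \left(-108\right) = 27$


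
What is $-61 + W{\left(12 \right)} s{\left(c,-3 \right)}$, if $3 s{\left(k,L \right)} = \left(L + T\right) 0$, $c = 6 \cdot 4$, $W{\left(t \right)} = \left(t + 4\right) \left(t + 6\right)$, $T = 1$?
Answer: $-61$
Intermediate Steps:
$W{\left(t \right)} = \left(4 + t\right) \left(6 + t\right)$
$c = 24$
$s{\left(k,L \right)} = 0$ ($s{\left(k,L \right)} = \frac{\left(L + 1\right) 0}{3} = \frac{\left(1 + L\right) 0}{3} = \frac{1}{3} \cdot 0 = 0$)
$-61 + W{\left(12 \right)} s{\left(c,-3 \right)} = -61 + \left(24 + 12^{2} + 10 \cdot 12\right) 0 = -61 + \left(24 + 144 + 120\right) 0 = -61 + 288 \cdot 0 = -61 + 0 = -61$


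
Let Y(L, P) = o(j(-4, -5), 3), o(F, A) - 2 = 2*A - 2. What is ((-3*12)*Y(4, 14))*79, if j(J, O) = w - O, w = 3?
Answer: -17064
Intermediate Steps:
j(J, O) = 3 - O
o(F, A) = 2*A (o(F, A) = 2 + (2*A - 2) = 2 + (-2 + 2*A) = 2*A)
Y(L, P) = 6 (Y(L, P) = 2*3 = 6)
((-3*12)*Y(4, 14))*79 = (-3*12*6)*79 = -36*6*79 = -216*79 = -17064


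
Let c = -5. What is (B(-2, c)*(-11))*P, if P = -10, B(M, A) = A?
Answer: -550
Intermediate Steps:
(B(-2, c)*(-11))*P = -5*(-11)*(-10) = 55*(-10) = -550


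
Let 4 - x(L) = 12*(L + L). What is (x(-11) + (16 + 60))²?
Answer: 118336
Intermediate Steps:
x(L) = 4 - 24*L (x(L) = 4 - 12*(L + L) = 4 - 12*2*L = 4 - 24*L)
(x(-11) + (16 + 60))² = ((4 - 24*(-11)) + (16 + 60))² = ((4 + 264) + 76)² = (268 + 76)² = 344² = 118336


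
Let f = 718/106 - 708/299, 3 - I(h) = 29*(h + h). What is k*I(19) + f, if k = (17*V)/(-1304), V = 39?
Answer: 11637751907/20664488 ≈ 563.18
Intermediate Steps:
I(h) = 3 - 58*h (I(h) = 3 - 29*(h + h) = 3 - 29*2*h = 3 - 58*h)
f = 69817/15847 (f = 718*(1/106) - 708*1/299 = 359/53 - 708/299 = 69817/15847 ≈ 4.4057)
k = -663/1304 (k = (17*39)/(-1304) = 663*(-1/1304) = -663/1304 ≈ -0.50844)
k*I(19) + f = -663*(3 - 58*19)/1304 + 69817/15847 = -663*(3 - 1102)/1304 + 69817/15847 = -663/1304*(-1099) + 69817/15847 = 728637/1304 + 69817/15847 = 11637751907/20664488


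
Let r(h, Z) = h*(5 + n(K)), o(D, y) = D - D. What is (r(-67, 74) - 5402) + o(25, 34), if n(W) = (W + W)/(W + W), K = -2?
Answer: -5804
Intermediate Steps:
n(W) = 1 (n(W) = (2*W)/((2*W)) = (2*W)*(1/(2*W)) = 1)
o(D, y) = 0
r(h, Z) = 6*h (r(h, Z) = h*(5 + 1) = h*6 = 6*h)
(r(-67, 74) - 5402) + o(25, 34) = (6*(-67) - 5402) + 0 = (-402 - 5402) + 0 = -5804 + 0 = -5804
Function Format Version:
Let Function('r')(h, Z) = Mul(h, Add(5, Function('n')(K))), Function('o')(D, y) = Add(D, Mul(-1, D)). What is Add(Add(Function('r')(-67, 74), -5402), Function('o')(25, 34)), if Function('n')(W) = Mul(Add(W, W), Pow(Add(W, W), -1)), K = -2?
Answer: -5804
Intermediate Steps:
Function('n')(W) = 1 (Function('n')(W) = Mul(Mul(2, W), Pow(Mul(2, W), -1)) = Mul(Mul(2, W), Mul(Rational(1, 2), Pow(W, -1))) = 1)
Function('o')(D, y) = 0
Function('r')(h, Z) = Mul(6, h) (Function('r')(h, Z) = Mul(h, Add(5, 1)) = Mul(h, 6) = Mul(6, h))
Add(Add(Function('r')(-67, 74), -5402), Function('o')(25, 34)) = Add(Add(Mul(6, -67), -5402), 0) = Add(Add(-402, -5402), 0) = Add(-5804, 0) = -5804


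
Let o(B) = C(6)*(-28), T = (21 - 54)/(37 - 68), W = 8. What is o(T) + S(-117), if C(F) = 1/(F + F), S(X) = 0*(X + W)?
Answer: -7/3 ≈ -2.3333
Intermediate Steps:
S(X) = 0 (S(X) = 0*(X + 8) = 0*(8 + X) = 0)
C(F) = 1/(2*F)
T = 33/31 (T = -33/(-31) = -33*(-1/31) = 33/31 ≈ 1.0645)
o(B) = -7/3 (o(B) = ((1/2)/6)*(-28) = ((1/2)*(1/6))*(-28) = (1/12)*(-28) = -7/3)
o(T) + S(-117) = -7/3 + 0 = -7/3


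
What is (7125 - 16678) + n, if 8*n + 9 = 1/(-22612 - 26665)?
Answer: -1883194471/197108 ≈ -9554.1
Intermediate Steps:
n = -221747/197108 (n = -9/8 + 1/(8*(-22612 - 26665)) = -9/8 + (⅛)/(-49277) = -9/8 + (⅛)*(-1/49277) = -9/8 - 1/394216 = -221747/197108 ≈ -1.1250)
(7125 - 16678) + n = (7125 - 16678) - 221747/197108 = -9553 - 221747/197108 = -1883194471/197108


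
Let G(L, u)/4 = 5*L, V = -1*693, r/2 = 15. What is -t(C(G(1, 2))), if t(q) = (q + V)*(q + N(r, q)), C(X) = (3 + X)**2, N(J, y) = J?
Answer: 91676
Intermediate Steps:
r = 30 (r = 2*15 = 30)
V = -693
G(L, u) = 20*L (G(L, u) = 4*(5*L) = 20*L)
t(q) = (-693 + q)*(30 + q) (t(q) = (q - 693)*(q + 30) = (-693 + q)*(30 + q))
-t(C(G(1, 2))) = -(-20790 + ((3 + 20*1)**2)**2 - 663*(3 + 20*1)**2) = -(-20790 + ((3 + 20)**2)**2 - 663*(3 + 20)**2) = -(-20790 + (23**2)**2 - 663*23**2) = -(-20790 + 529**2 - 663*529) = -(-20790 + 279841 - 350727) = -1*(-91676) = 91676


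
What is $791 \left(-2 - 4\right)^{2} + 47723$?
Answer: $76199$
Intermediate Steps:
$791 \left(-2 - 4\right)^{2} + 47723 = 791 \left(-6\right)^{2} + 47723 = 791 \cdot 36 + 47723 = 28476 + 47723 = 76199$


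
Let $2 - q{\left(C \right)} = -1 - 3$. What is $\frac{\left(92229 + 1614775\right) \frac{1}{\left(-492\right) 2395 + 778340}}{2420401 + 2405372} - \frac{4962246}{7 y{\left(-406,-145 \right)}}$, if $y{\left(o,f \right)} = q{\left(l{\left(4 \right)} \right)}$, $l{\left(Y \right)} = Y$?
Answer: $- \frac{23477130163075721}{198708300000} \approx -1.1815 \cdot 10^{5}$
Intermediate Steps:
$q{\left(C \right)} = 6$ ($q{\left(C \right)} = 2 - \left(-1 - 3\right) = 2 - -4 = 2 + 4 = 6$)
$y{\left(o,f \right)} = 6$
$\frac{\left(92229 + 1614775\right) \frac{1}{\left(-492\right) 2395 + 778340}}{2420401 + 2405372} - \frac{4962246}{7 y{\left(-406,-145 \right)}} = \frac{\left(92229 + 1614775\right) \frac{1}{\left(-492\right) 2395 + 778340}}{2420401 + 2405372} - \frac{4962246}{7 \cdot 6} = \frac{1707004 \frac{1}{-1178340 + 778340}}{4825773} - \frac{4962246}{42} = \frac{1707004}{-400000} \cdot \frac{1}{4825773} - \frac{827041}{7} = 1707004 \left(- \frac{1}{400000}\right) \frac{1}{4825773} - \frac{827041}{7} = \left(- \frac{426751}{100000}\right) \frac{1}{4825773} - \frac{827041}{7} = - \frac{25103}{28386900000} - \frac{827041}{7} = - \frac{23477130163075721}{198708300000}$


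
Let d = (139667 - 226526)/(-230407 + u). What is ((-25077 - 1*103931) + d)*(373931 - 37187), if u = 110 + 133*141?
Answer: -1148750865384849/26443 ≈ -4.3443e+10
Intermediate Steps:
u = 18863 (u = 110 + 18753 = 18863)
d = 86859/211544 (d = (139667 - 226526)/(-230407 + 18863) = -86859/(-211544) = -86859*(-1/211544) = 86859/211544 ≈ 0.41060)
((-25077 - 1*103931) + d)*(373931 - 37187) = ((-25077 - 1*103931) + 86859/211544)*(373931 - 37187) = ((-25077 - 103931) + 86859/211544)*336744 = (-129008 + 86859/211544)*336744 = -27290781493/211544*336744 = -1148750865384849/26443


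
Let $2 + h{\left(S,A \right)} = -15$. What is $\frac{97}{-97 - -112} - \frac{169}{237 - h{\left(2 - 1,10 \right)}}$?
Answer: $\frac{22103}{3810} \approx 5.8013$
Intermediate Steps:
$h{\left(S,A \right)} = -17$ ($h{\left(S,A \right)} = -2 - 15 = -17$)
$\frac{97}{-97 - -112} - \frac{169}{237 - h{\left(2 - 1,10 \right)}} = \frac{97}{-97 - -112} - \frac{169}{237 - -17} = \frac{97}{-97 + 112} - \frac{169}{237 + 17} = \frac{97}{15} - \frac{169}{254} = \frac{22103}{3810}$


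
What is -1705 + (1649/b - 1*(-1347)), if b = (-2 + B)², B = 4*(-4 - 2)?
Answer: -240359/676 ≈ -355.56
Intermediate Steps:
B = -24 (B = 4*(-6) = -24)
b = 676 (b = (-2 - 24)² = (-26)² = 676)
-1705 + (1649/b - 1*(-1347)) = -1705 + (1649/676 - 1*(-1347)) = -1705 + (1649*(1/676) + 1347) = -1705 + (1649/676 + 1347) = -1705 + 912221/676 = -240359/676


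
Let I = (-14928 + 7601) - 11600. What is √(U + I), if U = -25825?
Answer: 4*I*√2797 ≈ 211.55*I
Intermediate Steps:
I = -18927 (I = -7327 - 11600 = -18927)
√(U + I) = √(-25825 - 18927) = √(-44752) = 4*I*√2797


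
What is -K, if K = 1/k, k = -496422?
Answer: 1/496422 ≈ 2.0144e-6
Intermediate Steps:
K = -1/496422 (K = 1/(-496422) = -1/496422 ≈ -2.0144e-6)
-K = -1*(-1/496422) = 1/496422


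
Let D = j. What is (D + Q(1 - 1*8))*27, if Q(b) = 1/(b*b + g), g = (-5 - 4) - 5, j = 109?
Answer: 103032/35 ≈ 2943.8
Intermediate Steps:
D = 109
g = -14 (g = -9 - 5 = -14)
Q(b) = 1/(-14 + b²) (Q(b) = 1/(b*b - 14) = 1/(b² - 14) = 1/(-14 + b²))
(D + Q(1 - 1*8))*27 = (109 + 1/(-14 + (1 - 1*8)²))*27 = (109 + 1/(-14 + (1 - 8)²))*27 = (109 + 1/(-14 + (-7)²))*27 = (109 + 1/(-14 + 49))*27 = (109 + 1/35)*27 = (3816/35)*27 = 103032/35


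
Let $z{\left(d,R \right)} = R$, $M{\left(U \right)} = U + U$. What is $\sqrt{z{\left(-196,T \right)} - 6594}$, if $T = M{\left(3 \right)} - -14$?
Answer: $i \sqrt{6574} \approx 81.08 i$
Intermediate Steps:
$M{\left(U \right)} = 2 U$
$T = 20$ ($T = 2 \cdot 3 - -14 = 6 + 14 = 20$)
$\sqrt{z{\left(-196,T \right)} - 6594} = \sqrt{20 - 6594} = \sqrt{-6574} = i \sqrt{6574}$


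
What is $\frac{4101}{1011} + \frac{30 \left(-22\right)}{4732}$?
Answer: $\frac{1561556}{398671} \approx 3.9169$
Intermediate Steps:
$\frac{4101}{1011} + \frac{30 \left(-22\right)}{4732} = 4101 \cdot \frac{1}{1011} - \frac{165}{1183} = \frac{1367}{337} - \frac{165}{1183} = \frac{1561556}{398671}$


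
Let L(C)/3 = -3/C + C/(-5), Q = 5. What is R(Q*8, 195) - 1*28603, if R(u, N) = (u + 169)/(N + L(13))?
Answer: -346740584/12123 ≈ -28602.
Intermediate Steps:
L(C) = -9/C - 3*C/5 (L(C) = 3*(-3/C + C/(-5)) = 3*(-3/C + C*(-⅕)) = 3*(-3/C - C/5) = -9/C - 3*C/5)
R(u, N) = (169 + u)/(-552/65 + N) (R(u, N) = (u + 169)/(N + (-9/13 - ⅗*13)) = (169 + u)/(N + (-9*1/13 - 39/5)) = (169 + u)/(N + (-9/13 - 39/5)) = (169 + u)/(N - 552/65) = (169 + u)/(-552/65 + N))
R(Q*8, 195) - 1*28603 = 65*(169 + 5*8)/(-552 + 65*195) - 1*28603 = 65*(169 + 40)/(-552 + 12675) - 28603 = 65*209/12123 - 28603 = 65*(1/12123)*209 - 28603 = 13585/12123 - 28603 = -346740584/12123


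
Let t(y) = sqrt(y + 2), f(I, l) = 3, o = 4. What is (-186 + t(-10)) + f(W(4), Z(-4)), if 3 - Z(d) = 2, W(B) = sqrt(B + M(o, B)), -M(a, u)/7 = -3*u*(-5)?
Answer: -183 + 2*I*sqrt(2) ≈ -183.0 + 2.8284*I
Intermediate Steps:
M(a, u) = -105*u (M(a, u) = -7*(-3*u)*(-5) = -105*u)
W(B) = 2*sqrt(26)*sqrt(-B) (W(B) = sqrt(B - 105*B) = sqrt(-104*B) = 2*sqrt(26)*sqrt(-B))
Z(d) = 1 (Z(d) = 3 - 1*2 = 3 - 2 = 1)
t(y) = sqrt(2 + y)
(-186 + t(-10)) + f(W(4), Z(-4)) = (-186 + sqrt(2 - 10)) + 3 = (-186 + sqrt(-8)) + 3 = (-186 + 2*I*sqrt(2)) + 3 = -183 + 2*I*sqrt(2)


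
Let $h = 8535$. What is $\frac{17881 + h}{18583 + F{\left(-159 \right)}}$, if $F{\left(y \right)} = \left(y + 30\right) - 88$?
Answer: $\frac{13208}{9183} \approx 1.4383$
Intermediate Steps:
$F{\left(y \right)} = -58 + y$ ($F{\left(y \right)} = \left(30 + y\right) - 88 = -58 + y$)
$\frac{17881 + h}{18583 + F{\left(-159 \right)}} = \frac{17881 + 8535}{18583 - 217} = \frac{26416}{18583 - 217} = \frac{26416}{18366} = 26416 \cdot \frac{1}{18366} = \frac{13208}{9183}$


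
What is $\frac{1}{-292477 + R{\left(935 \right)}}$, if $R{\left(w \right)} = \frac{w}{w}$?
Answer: $- \frac{1}{292476} \approx -3.4191 \cdot 10^{-6}$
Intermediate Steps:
$R{\left(w \right)} = 1$
$\frac{1}{-292477 + R{\left(935 \right)}} = \frac{1}{-292477 + 1} = \frac{1}{-292476} = - \frac{1}{292476}$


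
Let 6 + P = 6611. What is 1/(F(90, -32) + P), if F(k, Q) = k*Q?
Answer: 1/3725 ≈ 0.00026846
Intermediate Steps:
P = 6605 (P = -6 + 6611 = 6605)
F(k, Q) = Q*k
1/(F(90, -32) + P) = 1/(-32*90 + 6605) = 1/(-2880 + 6605) = 1/3725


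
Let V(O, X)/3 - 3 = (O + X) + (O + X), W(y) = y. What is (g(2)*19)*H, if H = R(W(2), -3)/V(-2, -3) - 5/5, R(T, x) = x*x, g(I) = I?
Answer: -380/7 ≈ -54.286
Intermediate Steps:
V(O, X) = 9 + 6*O + 6*X (V(O, X) = 9 + 3*((O + X) + (O + X)) = 9 + 3*(2*O + 2*X) = 9 + (6*O + 6*X) = 9 + 6*O + 6*X)
R(T, x) = x²
H = -10/7 (H = (-3)²/(9 + 6*(-2) + 6*(-3)) - 5/5 = 9/(9 - 12 - 18) - 5*⅕ = 9/(-21) - 1 = 9*(-1/21) - 1 = -3/7 - 1 = -10/7 ≈ -1.4286)
(g(2)*19)*H = (2*19)*(-10/7) = 38*(-10/7) = -380/7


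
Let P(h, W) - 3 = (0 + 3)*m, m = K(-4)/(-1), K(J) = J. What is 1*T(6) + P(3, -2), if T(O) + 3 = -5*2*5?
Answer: -38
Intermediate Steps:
T(O) = -53 (T(O) = -3 - 5*2*5 = -3 - 10*5 = -3 - 50 = -53)
m = 4 (m = -4/(-1) = -4*(-1) = 4)
P(h, W) = 15 (P(h, W) = 3 + (0 + 3)*4 = 3 + 3*4 = 3 + 12 = 15)
1*T(6) + P(3, -2) = 1*(-53) + 15 = -53 + 15 = -38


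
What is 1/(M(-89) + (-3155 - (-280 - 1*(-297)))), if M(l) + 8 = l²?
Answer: 1/4741 ≈ 0.00021093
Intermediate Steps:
M(l) = -8 + l²
1/(M(-89) + (-3155 - (-280 - 1*(-297)))) = 1/((-8 + (-89)²) + (-3155 - (-280 - 1*(-297)))) = 1/((-8 + 7921) + (-3155 - (-280 + 297))) = 1/(7913 + (-3155 - 1*17)) = 1/(7913 + (-3155 - 17)) = 1/(7913 - 3172) = 1/4741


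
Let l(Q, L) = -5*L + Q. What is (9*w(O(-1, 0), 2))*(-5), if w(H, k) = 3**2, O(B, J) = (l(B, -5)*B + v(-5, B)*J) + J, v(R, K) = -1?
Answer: -405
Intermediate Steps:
l(Q, L) = Q - 5*L
O(B, J) = B*(25 + B) (O(B, J) = ((B - 5*(-5))*B - J) + J = ((B + 25)*B - J) + J = ((25 + B)*B - J) + J = (B*(25 + B) - J) + J = (-J + B*(25 + B)) + J = B*(25 + B))
w(H, k) = 9
(9*w(O(-1, 0), 2))*(-5) = (9*9)*(-5) = 81*(-5) = -405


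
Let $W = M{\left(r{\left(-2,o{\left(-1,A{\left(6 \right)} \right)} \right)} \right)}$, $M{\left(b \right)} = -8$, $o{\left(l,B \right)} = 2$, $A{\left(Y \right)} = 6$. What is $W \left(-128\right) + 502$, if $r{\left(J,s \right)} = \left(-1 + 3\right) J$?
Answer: $1526$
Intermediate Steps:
$r{\left(J,s \right)} = 2 J$
$W = -8$
$W \left(-128\right) + 502 = \left(-8\right) \left(-128\right) + 502 = 1024 + 502 = 1526$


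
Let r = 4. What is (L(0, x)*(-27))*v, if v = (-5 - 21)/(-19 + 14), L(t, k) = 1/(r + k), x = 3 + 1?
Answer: -351/20 ≈ -17.550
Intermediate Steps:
x = 4
L(t, k) = 1/(4 + k)
v = 26/5 (v = -26/(-5) = -26*(-⅕) = 26/5 ≈ 5.2000)
(L(0, x)*(-27))*v = (-27/(4 + 4))*(26/5) = (-27/8)*(26/5) = ((⅛)*(-27))*(26/5) = -27/8*26/5 = -351/20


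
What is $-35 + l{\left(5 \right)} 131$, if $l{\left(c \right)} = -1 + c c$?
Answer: $3109$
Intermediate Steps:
$l{\left(c \right)} = -1 + c^{2}$
$-35 + l{\left(5 \right)} 131 = -35 + \left(-1 + 5^{2}\right) 131 = -35 + \left(-1 + 25\right) 131 = -35 + 24 \cdot 131 = -35 + 3144 = 3109$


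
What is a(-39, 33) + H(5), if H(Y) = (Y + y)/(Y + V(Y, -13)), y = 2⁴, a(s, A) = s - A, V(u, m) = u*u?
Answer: -713/10 ≈ -71.300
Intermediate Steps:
V(u, m) = u²
y = 16
H(Y) = (16 + Y)/(Y + Y²) (H(Y) = (Y + 16)/(Y + Y²) = (16 + Y)/(Y + Y²))
a(-39, 33) + H(5) = (-39 - 1*33) + (16 + 5)/(5*(1 + 5)) = (-39 - 33) + (⅕)*21/6 = -72 + (⅕)*(⅙)*21 = -72 + 7/10 = -713/10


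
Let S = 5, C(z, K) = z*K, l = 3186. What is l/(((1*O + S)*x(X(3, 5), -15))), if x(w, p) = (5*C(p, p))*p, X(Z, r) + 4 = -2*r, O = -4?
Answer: -118/625 ≈ -0.18880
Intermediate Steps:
C(z, K) = K*z
X(Z, r) = -4 - 2*r
x(w, p) = 5*p³ (x(w, p) = (5*(p*p))*p = (5*p²)*p = 5*p³)
l/(((1*O + S)*x(X(3, 5), -15))) = 3186/(((1*(-4) + 5)*(5*(-15)³))) = 3186/(((-4 + 5)*(5*(-3375)))) = 3186/((1*(-16875))) = 3186/(-16875) = 3186*(-1/16875) = -118/625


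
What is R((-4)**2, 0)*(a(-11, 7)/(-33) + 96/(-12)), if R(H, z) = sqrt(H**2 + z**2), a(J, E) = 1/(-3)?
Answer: -12656/99 ≈ -127.84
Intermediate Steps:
a(J, E) = -1/3
R((-4)**2, 0)*(a(-11, 7)/(-33) + 96/(-12)) = sqrt(((-4)**2)**2 + 0**2)*(-1/3/(-33) + 96/(-12)) = sqrt(16**2 + 0)*(-1/3*(-1/33) + 96*(-1/12)) = sqrt(256 + 0)*(1/99 - 8) = sqrt(256)*(-791/99) = 16*(-791/99) = -12656/99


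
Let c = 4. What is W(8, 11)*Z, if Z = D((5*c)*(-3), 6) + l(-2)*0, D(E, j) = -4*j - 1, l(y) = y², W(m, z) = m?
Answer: -200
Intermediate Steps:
D(E, j) = -1 - 4*j
Z = -25 (Z = (-1 - 4*6) + (-2)²*0 = (-1 - 24) + 4*0 = -25 + 0 = -25)
W(8, 11)*Z = 8*(-25) = -200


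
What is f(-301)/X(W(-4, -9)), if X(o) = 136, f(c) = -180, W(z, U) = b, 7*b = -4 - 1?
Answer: -45/34 ≈ -1.3235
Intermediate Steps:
b = -5/7 (b = (-4 - 1)/7 = (⅐)*(-5) = -5/7 ≈ -0.71429)
W(z, U) = -5/7
f(-301)/X(W(-4, -9)) = -180/136 = -180*1/136 = -45/34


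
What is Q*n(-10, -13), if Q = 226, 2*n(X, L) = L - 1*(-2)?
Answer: -1243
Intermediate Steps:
n(X, L) = 1 + L/2 (n(X, L) = (L - 1*(-2))/2 = (L + 2)/2 = (2 + L)/2 = 1 + L/2)
Q*n(-10, -13) = 226*(1 + (½)*(-13)) = 226*(1 - 13/2) = 226*(-11/2) = -1243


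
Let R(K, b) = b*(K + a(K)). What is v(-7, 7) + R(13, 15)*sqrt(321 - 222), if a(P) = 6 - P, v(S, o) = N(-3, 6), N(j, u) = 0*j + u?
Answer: 6 + 270*sqrt(11) ≈ 901.49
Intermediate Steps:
N(j, u) = u (N(j, u) = 0 + u = u)
v(S, o) = 6
R(K, b) = 6*b (R(K, b) = b*(K + (6 - K)) = b*6 = 6*b)
v(-7, 7) + R(13, 15)*sqrt(321 - 222) = 6 + (6*15)*sqrt(321 - 222) = 6 + 90*sqrt(99) = 6 + 90*(3*sqrt(11)) = 6 + 270*sqrt(11)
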